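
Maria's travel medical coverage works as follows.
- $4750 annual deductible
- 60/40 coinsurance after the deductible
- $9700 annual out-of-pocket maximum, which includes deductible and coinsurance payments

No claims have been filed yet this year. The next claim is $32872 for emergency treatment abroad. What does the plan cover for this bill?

The full $4750 deductible is still open; $4750 of this bill applies to it.
That leaves $32872 − $4750 = $28122 for coinsurance.
Coinsurance: $28122 × 40% = $11248.80.
Traveler responsibility before any cap: $4750 + $11248.80 = $15998.80.
That would bring total out-of-pocket to $15998.80, past the $9700 cap. The traveler is capped at $9700 − $0 = $9700 on this claim.
The plan picks up $32872 − $9700 = $23172.

$23172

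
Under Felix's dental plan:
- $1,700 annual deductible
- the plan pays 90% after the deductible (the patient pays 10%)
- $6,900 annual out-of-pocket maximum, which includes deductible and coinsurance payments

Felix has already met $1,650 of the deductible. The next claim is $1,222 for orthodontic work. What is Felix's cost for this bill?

$167.20

Remaining deductible: $1,700 − $1,650 = $50.
After the $50 deductible portion, $1,222 − $50 = $1,172 is subject to coinsurance.
10% of $1,172 = $117.20 falls to the patient.
Patient responsibility before any cap: $50 + $117.20 = $167.20.
Year-to-date out-of-pocket becomes $1,650 + $167.20 = $1,817.20, still under the $6,900 maximum, so no cap applies.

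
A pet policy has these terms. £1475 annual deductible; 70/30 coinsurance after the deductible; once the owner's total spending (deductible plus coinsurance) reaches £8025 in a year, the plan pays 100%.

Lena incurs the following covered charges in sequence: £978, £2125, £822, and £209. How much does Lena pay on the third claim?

Claim 1 (£978): entire amount goes to the deductible. Owner pays £978; OOP now £978.
Claim 2 (£2125): £497 to deductible, leaving £1628; coinsurance £1628 × 30% = £488.40. Owner owes £985.40 (running OOP £1963.40).
Claim 3 (£822): deductible met; 30% of £822 = £246.60. Cost to owner: £246.60. OOP to date £2210.

£246.60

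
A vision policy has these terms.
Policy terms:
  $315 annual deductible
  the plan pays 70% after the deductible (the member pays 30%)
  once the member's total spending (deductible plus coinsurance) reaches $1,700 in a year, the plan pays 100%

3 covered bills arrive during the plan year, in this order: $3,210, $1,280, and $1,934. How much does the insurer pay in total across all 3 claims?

Bill 1, $3,210: $315 to deductible, leaving $2,895; coinsurance $2,895 × 30% = $868.50. Member owes $1,183.50 (running OOP $1,183.50). Plan pays $3,210 − $1,183.50 = $2,026.50.
Bill 2, $1,280: 30% coinsurance on $1,280 = $384. Member owes $384 (running OOP $1,567.50). Insurer: $1,280 − $384 = $896.
Bill 3, $1,934: deductible already satisfied, so member's share is 30% × $1,934 = $580.20. Adding that to $1,567.50 gives $2,147.70, past the $1,700 cap; member pays only $1,700 − $1,567.50 = $132.50. Plan pays $1,934 − $132.50 = $1,801.50.
Insurer total = bills − member's total = $6,424 − $1,700 = $4,724.

$4,724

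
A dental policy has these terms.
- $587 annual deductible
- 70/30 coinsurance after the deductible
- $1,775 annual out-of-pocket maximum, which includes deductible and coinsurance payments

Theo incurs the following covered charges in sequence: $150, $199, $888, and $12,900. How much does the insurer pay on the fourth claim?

$11,907

Claim 1 — $150: all of it applies to the deductible. Patient owes $150 (running OOP $150). Insurer: $150 − $150 = $0.
Claim 2 — $199: all of it applies to the deductible. Cost to patient: $199. OOP to date $349. Plan pays $199 − $199 = $0.
Claim 3 — $888: deductible takes $238, $650 remains; coinsurance $650 × 30% = $195. Patient pays $433; OOP now $782. Insurer: $888 − $433 = $455.
Claim 4 — $12,900: deductible met; 30% of $12,900 = $3,870. That would push OOP to $4,652, over the $1,775 cap, so patient pays $1,775 − $782 = $993. Insurer: $12,900 − $993 = $11,907.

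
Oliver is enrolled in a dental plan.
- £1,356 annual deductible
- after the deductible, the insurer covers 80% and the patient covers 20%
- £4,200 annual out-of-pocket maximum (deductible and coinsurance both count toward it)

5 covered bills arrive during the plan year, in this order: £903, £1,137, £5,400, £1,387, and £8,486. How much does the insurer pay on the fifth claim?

Bill 1, £903: entire amount goes to the deductible. Cost to patient: £903. OOP to date £903. Plan pays £903 − £903 = £0.
Bill 2, £1,137: deductible takes £453, £684 remains; coinsurance £684 × 20% = £136.80. Patient owes £589.80 (running OOP £1,492.80). Plan pays £1,137 − £589.80 = £547.20.
Bill 3, £5,400: deductible already satisfied, so patient's share is 20% × £5,400 = £1,080. Patient owes £1,080 (running OOP £2,572.80). Insurer: £5,400 − £1,080 = £4,320.
Bill 4, £1,387: 20% coinsurance on £1,387 = £277.40. Patient owes £277.40 (running OOP £2,850.20). Plan pays £1,387 − £277.40 = £1,109.60.
Bill 5, £8,486: deductible already satisfied, so patient's share is 20% × £8,486 = £1,697.20. OOP would hit £4,547.40 > £4,200, so the cap limits the patient to £4,200 − £2,850.20 = £1,349.80. Insurer: £8,486 − £1,349.80 = £7,136.20.

£7,136.20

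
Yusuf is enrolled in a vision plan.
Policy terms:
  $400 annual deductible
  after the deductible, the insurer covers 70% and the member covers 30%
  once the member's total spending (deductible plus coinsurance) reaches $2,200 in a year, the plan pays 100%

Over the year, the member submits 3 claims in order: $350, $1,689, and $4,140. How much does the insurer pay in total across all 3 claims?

Claim 1 ($350): entire amount goes to the deductible. Cost to member: $350. OOP to date $350. Plan pays $350 − $350 = $0.
Claim 2 ($1,689): $50 finishes the deductible; $1,639 goes to coinsurance; 30% of $1,639 = $491.70. Cost to member: $541.70. OOP to date $891.70. Insurer: $1,689 − $541.70 = $1,147.30.
Claim 3 ($4,140): deductible met; 30% of $4,140 = $1,242. Member owes $1,242 (running OOP $2,133.70). Plan pays $4,140 − $1,242 = $2,898.
Insurer total: $0 + $1,147.30 + $2,898 = $4,045.30.

$4,045.30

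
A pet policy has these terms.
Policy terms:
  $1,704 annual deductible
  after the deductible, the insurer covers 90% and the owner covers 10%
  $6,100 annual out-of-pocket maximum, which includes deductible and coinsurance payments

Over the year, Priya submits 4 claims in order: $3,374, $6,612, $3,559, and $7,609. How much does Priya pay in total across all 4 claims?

$3,649

Claim 1 ($3,374): $1,704 to deductible, leaving $1,670; coinsurance $1,670 × 10% = $167. Owner pays $1,871; OOP now $1,871.
Claim 2 ($6,612): deductible met; 10% of $6,612 = $661.20. Owner owes $661.20 (running OOP $2,532.20).
Claim 3 ($3,559): deductible already satisfied, so owner's share is 10% × $3,559 = $355.90. Owner pays $355.90; OOP now $2,888.10.
Claim 4 ($7,609): 10% coinsurance on $7,609 = $760.90. Owner pays $760.90; OOP now $3,649.
Summing the owner's payments: $1,871 + $661.20 + $355.90 + $760.90 = $3,649.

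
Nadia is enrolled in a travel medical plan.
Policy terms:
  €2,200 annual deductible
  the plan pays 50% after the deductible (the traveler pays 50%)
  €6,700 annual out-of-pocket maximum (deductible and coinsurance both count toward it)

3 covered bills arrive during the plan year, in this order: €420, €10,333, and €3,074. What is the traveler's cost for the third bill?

€223.50

Bill 1, €420: fully absorbed by the deductible. Cost to traveler: €420. OOP to date €420.
Bill 2, €10,333: €1,780 finishes the deductible; €8,553 goes to coinsurance; traveler's 50% is €4,276.50. Cost to traveler: €6,056.50. OOP to date €6,476.50.
Bill 3, €3,074: deductible met; 50% of €3,074 = €1,537. That would push OOP to €8,013.50, over the €6,700 cap, so traveler pays €6,700 − €6,476.50 = €223.50.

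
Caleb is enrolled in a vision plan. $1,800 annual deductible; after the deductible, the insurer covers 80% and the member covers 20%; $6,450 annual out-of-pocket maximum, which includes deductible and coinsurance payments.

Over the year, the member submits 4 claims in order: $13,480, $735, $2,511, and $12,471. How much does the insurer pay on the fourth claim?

$10,806.20

Bill 1, $13,480: $1,800 finishes the deductible; $11,680 goes to coinsurance; coinsurance $11,680 × 20% = $2,336. Cost to member: $4,136. OOP to date $4,136. Plan pays $13,480 − $4,136 = $9,344.
Bill 2, $735: 20% coinsurance on $735 = $147. Member pays $147; OOP now $4,283. Insurer: $735 − $147 = $588.
Bill 3, $2,511: 20% coinsurance on $2,511 = $502.20. Member owes $502.20 (running OOP $4,785.20). Plan pays $2,511 − $502.20 = $2,008.80.
Bill 4, $12,471: 20% coinsurance on $12,471 = $2,494.20. That would push OOP to $7,279.40, over the $6,450 cap, so member pays $6,450 − $4,785.20 = $1,664.80. Insurer: $12,471 − $1,664.80 = $10,806.20.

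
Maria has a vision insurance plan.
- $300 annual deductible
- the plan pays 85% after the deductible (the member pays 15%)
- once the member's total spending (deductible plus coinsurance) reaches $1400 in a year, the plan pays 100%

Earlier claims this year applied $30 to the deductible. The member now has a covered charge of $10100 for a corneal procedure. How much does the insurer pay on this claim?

Remaining deductible: $300 − $30 = $270.
After the $270 deductible portion, $10100 − $270 = $9830 is subject to coinsurance.
Member's 15% share of $9830 is $1474.50.
So the member owes $270 + $1474.50 = $1744.50 before any cap.
Year-to-date out-of-pocket would reach $30 + $1744.50 = $1774.50, above the $1400 maximum, so the member pays only $1400 − $30 = $1370.
The plan picks up $10100 − $1370 = $8730.

$8730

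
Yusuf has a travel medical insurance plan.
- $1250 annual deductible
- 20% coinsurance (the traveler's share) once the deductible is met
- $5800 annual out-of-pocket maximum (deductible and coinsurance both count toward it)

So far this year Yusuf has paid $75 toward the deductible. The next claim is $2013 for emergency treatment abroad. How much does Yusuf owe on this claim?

$75 of the $1250 deductible is already met, leaving $1175.
The remaining $838 (= $2013 − $1175) moves to coinsurance.
20% of $838 = $167.60 falls to the traveler.
So the traveler owes $1175 + $167.60 = $1342.60 before any cap.
Year-to-date out-of-pocket becomes $75 + $1342.60 = $1417.60, still under the $5800 maximum, so no cap applies.

$1342.60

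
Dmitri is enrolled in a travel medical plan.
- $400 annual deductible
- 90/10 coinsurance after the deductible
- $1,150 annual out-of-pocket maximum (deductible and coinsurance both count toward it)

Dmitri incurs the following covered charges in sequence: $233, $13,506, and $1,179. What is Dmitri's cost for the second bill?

Bill 1, $233: entire amount goes to the deductible. Traveler owes $233 (running OOP $233).
Bill 2, $13,506: $167 to deductible, leaving $13,339; 10% of $13,339 = $1,333.90. Together that's $167 + $1,333.90 = $1,500.90. That would push OOP to $1,733.90, over the $1,150 cap, so traveler pays $1,150 − $233 = $917.

$917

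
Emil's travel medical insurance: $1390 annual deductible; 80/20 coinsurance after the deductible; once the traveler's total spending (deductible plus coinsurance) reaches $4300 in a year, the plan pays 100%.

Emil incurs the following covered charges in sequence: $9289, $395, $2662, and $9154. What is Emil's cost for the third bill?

Claim 1 — $9289: deductible takes $1390, $7899 remains; traveler's 20% is $1579.80. Traveler pays $2969.80; OOP now $2969.80.
Claim 2 — $395: deductible already satisfied, so traveler's share is 20% × $395 = $79. Traveler pays $79; OOP now $3048.80.
Claim 3 — $2662: deductible already satisfied, so traveler's share is 20% × $2662 = $532.40. Traveler owes $532.40 (running OOP $3581.20).

$532.40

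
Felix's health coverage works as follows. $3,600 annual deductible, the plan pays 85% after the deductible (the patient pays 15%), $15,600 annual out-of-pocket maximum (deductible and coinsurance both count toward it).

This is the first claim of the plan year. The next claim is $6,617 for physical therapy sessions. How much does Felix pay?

The full $3,600 deductible is still open; $3,600 of this bill applies to it.
The remaining $3,017 (= $6,617 − $3,600) moves to coinsurance.
Coinsurance: $3,017 × 15% = $452.55.
So the patient owes $3,600 + $452.55 = $4,052.55 before any cap.
Year-to-date out-of-pocket becomes $0 + $4,052.55 = $4,052.55, still under the $15,600 maximum, so no cap applies.

$4,052.55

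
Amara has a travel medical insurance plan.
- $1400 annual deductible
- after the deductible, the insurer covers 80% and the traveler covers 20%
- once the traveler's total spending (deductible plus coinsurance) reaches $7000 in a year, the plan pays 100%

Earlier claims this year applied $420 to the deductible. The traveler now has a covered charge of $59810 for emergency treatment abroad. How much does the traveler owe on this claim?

$6580

Deductible still to meet: $1400 − $420 = $980.
After the $980 deductible portion, $59810 − $980 = $58830 is subject to coinsurance.
Coinsurance: $58830 × 20% = $11766.
Traveler responsibility before any cap: $980 + $11766 = $12746.
Year-to-date out-of-pocket would reach $420 + $12746 = $13166, above the $7000 maximum, so the traveler pays only $7000 − $420 = $6580.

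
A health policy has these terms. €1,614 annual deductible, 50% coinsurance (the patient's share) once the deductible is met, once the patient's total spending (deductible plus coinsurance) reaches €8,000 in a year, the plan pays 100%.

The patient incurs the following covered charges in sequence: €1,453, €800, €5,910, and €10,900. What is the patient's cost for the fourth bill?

#1 (€1,453): all of it applies to the deductible. Cost to patient: €1,453. OOP to date €1,453.
#2 (€800): €161 finishes the deductible; €639 goes to coinsurance; coinsurance €639 × 50% = €319.50. Patient owes €480.50 (running OOP €1,933.50).
#3 (€5,910): deductible already satisfied, so patient's share is 50% × €5,910 = €2,955. Patient pays €2,955; OOP now €4,888.50.
#4 (€10,900): deductible already satisfied, so patient's share is 50% × €10,900 = €5,450. Adding that to €4,888.50 gives €10,338.50, past the €8,000 cap; patient pays only €8,000 − €4,888.50 = €3,111.50.

€3,111.50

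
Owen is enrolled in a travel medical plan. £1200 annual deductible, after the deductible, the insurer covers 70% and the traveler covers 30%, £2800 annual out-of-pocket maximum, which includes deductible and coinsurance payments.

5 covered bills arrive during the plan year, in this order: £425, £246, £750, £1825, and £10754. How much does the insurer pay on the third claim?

Bill 1, £425: fully absorbed by the deductible. Traveler owes £425 (running OOP £425). Plan pays £425 − £425 = £0.
Bill 2, £246: entire amount goes to the deductible. Cost to traveler: £246. OOP to date £671. Insurer: £246 − £246 = £0.
Bill 3, £750: £529 to deductible, leaving £221; traveler's 30% is £66.30. Traveler pays £595.30; OOP now £1266.30. Insurer: £750 − £595.30 = £154.70.

£154.70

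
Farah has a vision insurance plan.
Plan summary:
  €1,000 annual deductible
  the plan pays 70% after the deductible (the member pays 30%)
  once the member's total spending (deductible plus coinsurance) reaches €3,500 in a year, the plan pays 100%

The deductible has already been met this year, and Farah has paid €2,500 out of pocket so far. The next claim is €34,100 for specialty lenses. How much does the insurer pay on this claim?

With the deductible met, the entire €34,100 is subject to coinsurance.
Member's 30% share of €34,100 is €10,230.
Year-to-date out-of-pocket would reach €2,500 + €10,230 = €12,730, above the €3,500 maximum, so the member pays only €3,500 − €2,500 = €1,000.
The plan picks up €34,100 − €1,000 = €33,100.

€33,100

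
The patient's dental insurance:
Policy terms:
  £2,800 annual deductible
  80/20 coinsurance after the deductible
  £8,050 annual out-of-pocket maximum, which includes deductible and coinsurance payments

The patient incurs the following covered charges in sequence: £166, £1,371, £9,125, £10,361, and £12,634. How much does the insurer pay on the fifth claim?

£11,028.60

#1 (£166): entire amount goes to the deductible. Cost to patient: £166. OOP to date £166. Plan pays £166 − £166 = £0.
#2 (£1,371): entire amount goes to the deductible. Patient owes £1,371 (running OOP £1,537). Plan pays £1,371 − £1,371 = £0.
#3 (£9,125): £1,263 finishes the deductible; £7,862 goes to coinsurance; patient's 20% is £1,572.40. Patient pays £2,835.40; OOP now £4,372.40. Insurer: £9,125 − £2,835.40 = £6,289.60.
#4 (£10,361): 20% coinsurance on £10,361 = £2,072.20. Patient pays £2,072.20; OOP now £6,444.60. Plan pays £10,361 − £2,072.20 = £8,288.80.
#5 (£12,634): 20% coinsurance on £12,634 = £2,526.80. Adding that to £6,444.60 gives £8,971.40, past the £8,050 cap; patient pays only £8,050 − £6,444.60 = £1,605.40. Insurer: £12,634 − £1,605.40 = £11,028.60.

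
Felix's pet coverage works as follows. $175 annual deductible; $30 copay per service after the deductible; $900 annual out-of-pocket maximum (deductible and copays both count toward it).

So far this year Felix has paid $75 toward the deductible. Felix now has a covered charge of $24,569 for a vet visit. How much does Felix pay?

$130

$75 of the $175 deductible is already met, leaving $100.
That leaves $24,569 − $100 = $24,469 for the copay.
Copay on this service: $30.
That puts the owner's cost at $100 + $30 = $130 before any cap.
Total out-of-pocket so far would be $75 + $130 = $205, below the $900 cap — no reduction.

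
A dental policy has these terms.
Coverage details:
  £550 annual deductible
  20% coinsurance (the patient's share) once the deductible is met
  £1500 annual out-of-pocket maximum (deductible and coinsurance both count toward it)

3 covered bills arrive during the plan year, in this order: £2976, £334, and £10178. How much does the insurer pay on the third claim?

£9780

#1 (£2976): £550 finishes the deductible; £2426 goes to coinsurance; patient's 20% is £485.20. Patient owes £1035.20 (running OOP £1035.20). Insurer: £2976 − £1035.20 = £1940.80.
#2 (£334): deductible met; 20% of £334 = £66.80. Patient pays £66.80; OOP now £1102. Insurer: £334 − £66.80 = £267.20.
#3 (£10178): 20% coinsurance on £10178 = £2035.60. OOP would hit £3137.60 > £1500, so the cap limits the patient to £1500 − £1102 = £398. Plan pays £10178 − £398 = £9780.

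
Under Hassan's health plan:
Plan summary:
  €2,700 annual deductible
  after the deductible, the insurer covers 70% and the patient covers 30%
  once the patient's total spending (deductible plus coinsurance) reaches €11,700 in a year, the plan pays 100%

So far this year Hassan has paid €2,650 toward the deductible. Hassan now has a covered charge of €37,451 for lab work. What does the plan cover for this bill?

€2,650 of the €2,700 deductible is already met, leaving €50.
That leaves €37,451 − €50 = €37,401 for coinsurance.
Patient's 30% share of €37,401 is €11,220.30.
So the patient owes €50 + €11,220.30 = €11,270.30 before any cap.
Year-to-date out-of-pocket would reach €2,650 + €11,270.30 = €13,920.30, above the €11,700 maximum, so the patient pays only €11,700 − €2,650 = €9,050.
The insurer covers the remainder: €37,451 − €9,050 = €28,401.

€28,401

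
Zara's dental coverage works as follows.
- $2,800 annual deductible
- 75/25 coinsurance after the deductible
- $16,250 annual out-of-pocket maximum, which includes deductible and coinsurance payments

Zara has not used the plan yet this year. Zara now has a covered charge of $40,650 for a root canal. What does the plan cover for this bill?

Deductible not yet touched, so the first $2,800 of the bill goes to the deductible.
The remaining $37,850 (= $40,650 − $2,800) moves to coinsurance.
Patient's 25% share of $37,850 is $9,462.50.
So the patient owes $2,800 + $9,462.50 = $12,262.50 before any cap.
Year-to-date out-of-pocket becomes $0 + $12,262.50 = $12,262.50, still under the $16,250 maximum, so no cap applies.
The insurer covers the remainder: $40,650 − $12,262.50 = $28,387.50.

$28,387.50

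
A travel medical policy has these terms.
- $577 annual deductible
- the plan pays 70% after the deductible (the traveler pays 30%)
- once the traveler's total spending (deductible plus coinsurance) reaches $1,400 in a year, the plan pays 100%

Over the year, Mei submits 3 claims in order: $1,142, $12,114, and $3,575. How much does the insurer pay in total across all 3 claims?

Claim 1 ($1,142): $577 finishes the deductible; $565 goes to coinsurance; 30% of $565 = $169.50. Traveler owes $746.50 (running OOP $746.50). Insurer: $1,142 − $746.50 = $395.50.
Claim 2 ($12,114): deductible met; 30% of $12,114 = $3,634.20. Adding that to $746.50 gives $4,380.70, past the $1,400 cap; traveler pays only $1,400 − $746.50 = $653.50. Insurer: $12,114 − $653.50 = $11,460.50.
Claim 3 ($3,575): 30% coinsurance on $3,575 = $1,072.50. That would push OOP to $2,472.50, over the $1,400 cap, so traveler pays $1,400 − $1,400 = $0. Insurer: $3,575 − $0 = $3,575.
Insurer total: $395.50 + $11,460.50 + $3,575 = $15,431.

$15,431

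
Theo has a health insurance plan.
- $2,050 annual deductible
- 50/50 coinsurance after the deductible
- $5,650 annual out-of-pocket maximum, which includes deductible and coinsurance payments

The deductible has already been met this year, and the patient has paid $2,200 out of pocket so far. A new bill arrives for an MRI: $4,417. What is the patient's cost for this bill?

$2,208.50

With the deductible met, the entire $4,417 is subject to coinsurance.
Patient's 50% share of $4,417 is $2,208.50.
Cumulative spending $2,200 + $2,208.50 = $4,408.50 stays under the $5,650 maximum.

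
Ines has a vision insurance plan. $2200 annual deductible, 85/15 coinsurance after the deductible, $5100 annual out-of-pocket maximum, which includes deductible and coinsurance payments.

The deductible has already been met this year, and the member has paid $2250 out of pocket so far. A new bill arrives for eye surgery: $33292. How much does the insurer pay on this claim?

The deductible is already satisfied, so the full bill goes to coinsurance.
15% of $33292 = $4993.80 falls to the member.
Year-to-date out-of-pocket would reach $2250 + $4993.80 = $7243.80, above the $5100 maximum, so the member pays only $5100 − $2250 = $2850.
The plan picks up $33292 − $2850 = $30442.

$30442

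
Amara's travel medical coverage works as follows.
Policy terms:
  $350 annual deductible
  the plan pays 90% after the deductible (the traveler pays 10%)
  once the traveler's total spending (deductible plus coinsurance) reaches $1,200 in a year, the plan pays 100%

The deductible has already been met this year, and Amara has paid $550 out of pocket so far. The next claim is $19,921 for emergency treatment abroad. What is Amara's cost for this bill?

The deductible is already satisfied, so the full bill goes to coinsurance.
Traveler's 10% share of $19,921 is $1,992.10.
Year-to-date out-of-pocket would reach $550 + $1,992.10 = $2,542.10, above the $1,200 maximum, so the traveler pays only $1,200 − $550 = $650.

$650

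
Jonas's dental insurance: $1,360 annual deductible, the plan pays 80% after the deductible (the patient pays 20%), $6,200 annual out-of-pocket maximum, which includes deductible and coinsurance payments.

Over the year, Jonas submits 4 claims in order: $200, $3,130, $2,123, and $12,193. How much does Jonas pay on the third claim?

#1 ($200): fully absorbed by the deductible. Cost to patient: $200. OOP to date $200.
#2 ($3,130): $1,160 finishes the deductible; $1,970 goes to coinsurance; 20% of $1,970 = $394. Patient pays $1,554; OOP now $1,754.
#3 ($2,123): deductible already satisfied, so patient's share is 20% × $2,123 = $424.60. Patient pays $424.60; OOP now $2,178.60.

$424.60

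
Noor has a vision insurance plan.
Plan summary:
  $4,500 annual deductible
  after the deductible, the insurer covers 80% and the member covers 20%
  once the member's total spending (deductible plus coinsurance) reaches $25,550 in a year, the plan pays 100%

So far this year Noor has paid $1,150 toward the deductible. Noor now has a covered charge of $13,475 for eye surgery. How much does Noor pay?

$5,375

Remaining deductible: $4,500 − $1,150 = $3,350.
After the $3,350 deductible portion, $13,475 − $3,350 = $10,125 is subject to coinsurance.
20% of $10,125 = $2,025 falls to the member.
Member responsibility before any cap: $3,350 + $2,025 = $5,375.
Year-to-date out-of-pocket becomes $1,150 + $5,375 = $6,525, still under the $25,550 maximum, so no cap applies.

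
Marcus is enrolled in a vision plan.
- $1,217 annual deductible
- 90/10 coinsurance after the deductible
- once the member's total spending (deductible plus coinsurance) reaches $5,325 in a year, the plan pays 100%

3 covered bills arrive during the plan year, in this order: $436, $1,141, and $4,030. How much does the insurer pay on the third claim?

#1 ($436): all of it applies to the deductible. Cost to member: $436. OOP to date $436. Insurer: $436 − $436 = $0.
#2 ($1,141): $781 finishes the deductible; $360 goes to coinsurance; 10% of $360 = $36. Member owes $817 (running OOP $1,253). Insurer: $1,141 − $817 = $324.
#3 ($4,030): deductible already satisfied, so member's share is 10% × $4,030 = $403. Member pays $403; OOP now $1,656. Insurer: $4,030 − $403 = $3,627.

$3,627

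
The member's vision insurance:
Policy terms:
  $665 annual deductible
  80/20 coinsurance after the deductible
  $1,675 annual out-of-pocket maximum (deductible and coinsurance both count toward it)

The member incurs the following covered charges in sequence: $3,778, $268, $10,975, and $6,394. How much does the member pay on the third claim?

Claim 1 — $3,778: deductible takes $665, $3,113 remains; 20% of $3,113 = $622.60. Member owes $1,287.60 (running OOP $1,287.60).
Claim 2 — $268: deductible met; 20% of $268 = $53.60. Member pays $53.60; OOP now $1,341.20.
Claim 3 — $10,975: deductible already satisfied, so member's share is 20% × $10,975 = $2,195. OOP would hit $3,536.20 > $1,675, so the cap limits the member to $1,675 − $1,341.20 = $333.80.

$333.80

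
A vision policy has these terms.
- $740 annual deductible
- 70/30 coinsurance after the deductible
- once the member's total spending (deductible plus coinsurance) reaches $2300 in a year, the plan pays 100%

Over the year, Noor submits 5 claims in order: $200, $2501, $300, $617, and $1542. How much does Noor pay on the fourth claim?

Claim 1 — $200: all of it applies to the deductible. Member owes $200 (running OOP $200).
Claim 2 — $2501: $540 to deductible, leaving $1961; member's 30% is $588.30. Member owes $1128.30 (running OOP $1328.30).
Claim 3 — $300: deductible met; 30% of $300 = $90. Cost to member: $90. OOP to date $1418.30.
Claim 4 — $617: 30% coinsurance on $617 = $185.10. Cost to member: $185.10. OOP to date $1603.40.

$185.10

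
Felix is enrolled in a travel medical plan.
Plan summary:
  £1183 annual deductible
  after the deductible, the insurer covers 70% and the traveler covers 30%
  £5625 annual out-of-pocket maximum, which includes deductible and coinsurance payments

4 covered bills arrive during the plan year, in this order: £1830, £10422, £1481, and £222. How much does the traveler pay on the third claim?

£444.30

Bill 1, £1830: deductible takes £1183, £647 remains; traveler's 30% is £194.10. Cost to traveler: £1377.10. OOP to date £1377.10.
Bill 2, £10422: deductible already satisfied, so traveler's share is 30% × £10422 = £3126.60. Traveler owes £3126.60 (running OOP £4503.70).
Bill 3, £1481: deductible met; 30% of £1481 = £444.30. Traveler pays £444.30; OOP now £4948.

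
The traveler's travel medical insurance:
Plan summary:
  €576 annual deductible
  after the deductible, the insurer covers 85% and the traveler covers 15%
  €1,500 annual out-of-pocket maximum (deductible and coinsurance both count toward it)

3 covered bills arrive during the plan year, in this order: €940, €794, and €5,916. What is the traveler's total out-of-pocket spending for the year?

Claim 1 — €940: deductible takes €576, €364 remains; coinsurance €364 × 15% = €54.60. Traveler owes €630.60 (running OOP €630.60).
Claim 2 — €794: 15% coinsurance on €794 = €119.10. Traveler owes €119.10 (running OOP €749.70).
Claim 3 — €5,916: deductible met; 15% of €5,916 = €887.40. OOP would hit €1,637.10 > €1,500, so the cap limits the traveler to €1,500 − €749.70 = €750.30.
Summing the traveler's payments: €630.60 + €119.10 + €750.30 = €1,500.

€1,500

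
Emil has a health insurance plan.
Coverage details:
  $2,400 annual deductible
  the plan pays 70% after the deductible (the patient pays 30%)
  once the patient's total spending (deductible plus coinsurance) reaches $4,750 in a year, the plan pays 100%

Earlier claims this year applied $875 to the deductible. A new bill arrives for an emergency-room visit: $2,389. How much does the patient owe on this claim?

Remaining deductible: $2,400 − $875 = $1,525.
After the $1,525 deductible portion, $2,389 − $1,525 = $864 is subject to coinsurance.
Patient's 30% share of $864 is $259.20.
Patient responsibility before any cap: $1,525 + $259.20 = $1,784.20.
Total out-of-pocket so far would be $875 + $1,784.20 = $2,659.20, below the $4,750 cap — no reduction.

$1,784.20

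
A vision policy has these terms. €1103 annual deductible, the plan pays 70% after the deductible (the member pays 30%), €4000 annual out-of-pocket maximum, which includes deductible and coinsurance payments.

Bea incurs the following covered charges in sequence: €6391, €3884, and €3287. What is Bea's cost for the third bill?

€145.40

Claim 1 — €6391: €1103 finishes the deductible; €5288 goes to coinsurance; 30% of €5288 = €1586.40. Member pays €2689.40; OOP now €2689.40.
Claim 2 — €3884: deductible met; 30% of €3884 = €1165.20. Cost to member: €1165.20. OOP to date €3854.60.
Claim 3 — €3287: deductible already satisfied, so member's share is 30% × €3287 = €986.10. Adding that to €3854.60 gives €4840.70, past the €4000 cap; member pays only €4000 − €3854.60 = €145.40.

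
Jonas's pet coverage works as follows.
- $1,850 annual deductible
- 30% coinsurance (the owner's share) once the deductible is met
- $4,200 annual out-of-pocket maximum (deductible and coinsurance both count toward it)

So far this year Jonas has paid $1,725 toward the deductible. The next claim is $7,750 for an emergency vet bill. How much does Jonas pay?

Remaining deductible: $1,850 − $1,725 = $125.
The remaining $7,625 (= $7,750 − $125) moves to coinsurance.
Coinsurance: $7,625 × 30% = $2,287.50.
So the owner owes $125 + $2,287.50 = $2,412.50 before any cap.
Year-to-date out-of-pocket becomes $1,725 + $2,412.50 = $4,137.50, still under the $4,200 maximum, so no cap applies.

$2,412.50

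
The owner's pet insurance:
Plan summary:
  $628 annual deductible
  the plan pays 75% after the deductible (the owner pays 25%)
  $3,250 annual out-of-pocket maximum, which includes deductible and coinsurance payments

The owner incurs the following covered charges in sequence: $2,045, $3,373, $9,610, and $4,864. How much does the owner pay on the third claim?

$1,424.50

#1 ($2,045): $628 to deductible, leaving $1,417; 25% of $1,417 = $354.25. Cost to owner: $982.25. OOP to date $982.25.
#2 ($3,373): deductible already satisfied, so owner's share is 25% × $3,373 = $843.25. Owner pays $843.25; OOP now $1,825.50.
#3 ($9,610): deductible met; 25% of $9,610 = $2,402.50. Adding that to $1,825.50 gives $4,228, past the $3,250 cap; owner pays only $3,250 − $1,825.50 = $1,424.50.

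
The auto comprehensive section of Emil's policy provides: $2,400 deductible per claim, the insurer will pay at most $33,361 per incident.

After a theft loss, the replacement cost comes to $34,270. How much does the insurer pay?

Less the $2,400 deductible: $34,270 − $2,400 = $31,870.
$31,870 ≤ $33,361, so the limit doesn't bind; insurer pays $31,870.

$31,870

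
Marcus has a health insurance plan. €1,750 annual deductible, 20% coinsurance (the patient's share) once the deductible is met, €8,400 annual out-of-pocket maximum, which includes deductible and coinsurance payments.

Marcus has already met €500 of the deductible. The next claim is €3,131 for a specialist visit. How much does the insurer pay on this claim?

€1,504.80

Deductible still to meet: €1,750 − €500 = €1,250.
The remaining €1,881 (= €3,131 − €1,250) moves to coinsurance.
Coinsurance: €1,881 × 20% = €376.20.
So the patient owes €1,250 + €376.20 = €1,626.20 before any cap.
Total out-of-pocket so far would be €500 + €1,626.20 = €2,126.20, below the €8,400 cap — no reduction.
The plan picks up €3,131 − €1,626.20 = €1,504.80.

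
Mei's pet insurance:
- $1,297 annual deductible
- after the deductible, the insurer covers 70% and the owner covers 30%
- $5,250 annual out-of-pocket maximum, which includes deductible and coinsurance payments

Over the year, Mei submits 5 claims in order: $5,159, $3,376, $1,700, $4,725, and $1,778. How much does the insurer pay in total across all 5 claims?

$11,488

Claim 1 ($5,159): $1,297 finishes the deductible; $3,862 goes to coinsurance; 30% of $3,862 = $1,158.60. Owner owes $2,455.60 (running OOP $2,455.60). Plan pays $5,159 − $2,455.60 = $2,703.40.
Claim 2 ($3,376): deductible already satisfied, so owner's share is 30% × $3,376 = $1,012.80. Cost to owner: $1,012.80. OOP to date $3,468.40. Plan pays $3,376 − $1,012.80 = $2,363.20.
Claim 3 ($1,700): deductible met; 30% of $1,700 = $510. Owner owes $510 (running OOP $3,978.40). Insurer: $1,700 − $510 = $1,190.
Claim 4 ($4,725): deductible met; 30% of $4,725 = $1,417.50. OOP would hit $5,395.90 > $5,250, so the cap limits the owner to $5,250 − $3,978.40 = $1,271.60. Insurer: $4,725 − $1,271.60 = $3,453.40.
Claim 5 ($1,778): deductible met; 30% of $1,778 = $533.40. That would push OOP to $5,783.40, over the $5,250 cap, so owner pays $5,250 − $5,250 = $0. Plan pays $1,778 − $0 = $1,778.
Insurer total = bills − owner's total = $16,738 − $5,250 = $11,488.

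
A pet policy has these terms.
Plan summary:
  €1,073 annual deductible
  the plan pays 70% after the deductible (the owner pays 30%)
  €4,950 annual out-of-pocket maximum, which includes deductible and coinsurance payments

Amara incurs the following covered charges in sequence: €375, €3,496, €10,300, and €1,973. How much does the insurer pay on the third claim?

€7,262.40

Claim 1 (€375): entire amount goes to the deductible. Owner pays €375; OOP now €375. Plan pays €375 − €375 = €0.
Claim 2 (€3,496): €698 finishes the deductible; €2,798 goes to coinsurance; coinsurance €2,798 × 30% = €839.40. Owner pays €1,537.40; OOP now €1,912.40. Plan pays €3,496 − €1,537.40 = €1,958.60.
Claim 3 (€10,300): 30% coinsurance on €10,300 = €3,090. OOP would hit €5,002.40 > €4,950, so the cap limits the owner to €4,950 − €1,912.40 = €3,037.60. Plan pays €10,300 − €3,037.60 = €7,262.40.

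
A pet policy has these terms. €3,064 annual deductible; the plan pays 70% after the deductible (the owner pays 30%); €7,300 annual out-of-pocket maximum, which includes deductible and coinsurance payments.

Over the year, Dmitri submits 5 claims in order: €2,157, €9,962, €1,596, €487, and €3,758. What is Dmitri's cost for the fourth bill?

€146.10

Bill 1, €2,157: all of it applies to the deductible. Cost to owner: €2,157. OOP to date €2,157.
Bill 2, €9,962: deductible takes €907, €9,055 remains; owner's 30% is €2,716.50. Owner pays €3,623.50; OOP now €5,780.50.
Bill 3, €1,596: deductible met; 30% of €1,596 = €478.80. Owner owes €478.80 (running OOP €6,259.30).
Bill 4, €487: 30% coinsurance on €487 = €146.10. Owner pays €146.10; OOP now €6,405.40.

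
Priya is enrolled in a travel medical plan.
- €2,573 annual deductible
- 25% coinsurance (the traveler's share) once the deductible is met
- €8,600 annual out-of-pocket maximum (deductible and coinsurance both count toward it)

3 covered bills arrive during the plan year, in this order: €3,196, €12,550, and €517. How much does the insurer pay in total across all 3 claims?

€10,267.50

Claim 1 (€3,196): €2,573 finishes the deductible; €623 goes to coinsurance; coinsurance €623 × 25% = €155.75. Traveler pays €2,728.75; OOP now €2,728.75. Insurer: €3,196 − €2,728.75 = €467.25.
Claim 2 (€12,550): 25% coinsurance on €12,550 = €3,137.50. Cost to traveler: €3,137.50. OOP to date €5,866.25. Plan pays €12,550 − €3,137.50 = €9,412.50.
Claim 3 (€517): deductible met; 25% of €517 = €129.25. Traveler pays €129.25; OOP now €5,995.50. Plan pays €517 − €129.25 = €387.75.
Insurer total = bills − traveler's total = €16,263 − €5,995.50 = €10,267.50.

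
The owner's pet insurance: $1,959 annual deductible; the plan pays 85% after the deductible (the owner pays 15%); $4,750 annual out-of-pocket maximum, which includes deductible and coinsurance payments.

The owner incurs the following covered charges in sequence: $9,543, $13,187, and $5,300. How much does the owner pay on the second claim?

Bill 1, $9,543: $1,959 finishes the deductible; $7,584 goes to coinsurance; owner's 15% is $1,137.60. Cost to owner: $3,096.60. OOP to date $3,096.60.
Bill 2, $13,187: 15% coinsurance on $13,187 = $1,978.05. Adding that to $3,096.60 gives $5,074.65, past the $4,750 cap; owner pays only $4,750 − $3,096.60 = $1,653.40.

$1,653.40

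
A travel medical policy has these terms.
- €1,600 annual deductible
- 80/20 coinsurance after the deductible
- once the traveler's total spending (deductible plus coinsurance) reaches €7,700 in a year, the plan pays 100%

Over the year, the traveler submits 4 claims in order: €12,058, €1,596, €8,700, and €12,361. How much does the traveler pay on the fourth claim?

Bill 1, €12,058: deductible takes €1,600, €10,458 remains; 20% of €10,458 = €2,091.60. Traveler pays €3,691.60; OOP now €3,691.60.
Bill 2, €1,596: deductible met; 20% of €1,596 = €319.20. Traveler pays €319.20; OOP now €4,010.80.
Bill 3, €8,700: 20% coinsurance on €8,700 = €1,740. Traveler pays €1,740; OOP now €5,750.80.
Bill 4, €12,361: deductible met; 20% of €12,361 = €2,472.20. Adding that to €5,750.80 gives €8,223, past the €7,700 cap; traveler pays only €7,700 − €5,750.80 = €1,949.20.

€1,949.20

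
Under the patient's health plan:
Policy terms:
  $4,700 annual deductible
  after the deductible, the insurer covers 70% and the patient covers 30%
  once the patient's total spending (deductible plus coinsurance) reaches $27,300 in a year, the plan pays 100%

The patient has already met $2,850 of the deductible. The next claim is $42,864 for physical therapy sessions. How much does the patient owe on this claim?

$14,154.20

$2,850 of the $4,700 deductible is already met, leaving $1,850.
The remaining $41,014 (= $42,864 − $1,850) moves to coinsurance.
30% of $41,014 = $12,304.20 falls to the patient.
So the patient owes $1,850 + $12,304.20 = $14,154.20 before any cap.
Cumulative spending $2,850 + $14,154.20 = $17,004.20 stays under the $27,300 maximum.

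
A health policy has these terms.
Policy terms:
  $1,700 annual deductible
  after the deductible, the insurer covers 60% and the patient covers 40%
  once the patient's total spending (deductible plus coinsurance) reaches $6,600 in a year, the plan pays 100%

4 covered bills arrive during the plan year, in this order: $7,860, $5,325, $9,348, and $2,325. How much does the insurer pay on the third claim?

Claim 1 — $7,860: $1,700 to deductible, leaving $6,160; 40% of $6,160 = $2,464. Patient owes $4,164 (running OOP $4,164). Plan pays $7,860 − $4,164 = $3,696.
Claim 2 — $5,325: deductible already satisfied, so patient's share is 40% × $5,325 = $2,130. Cost to patient: $2,130. OOP to date $6,294. Insurer: $5,325 − $2,130 = $3,195.
Claim 3 — $9,348: 40% coinsurance on $9,348 = $3,739.20. That would push OOP to $10,033.20, over the $6,600 cap, so patient pays $6,600 − $6,294 = $306. Insurer: $9,348 − $306 = $9,042.

$9,042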